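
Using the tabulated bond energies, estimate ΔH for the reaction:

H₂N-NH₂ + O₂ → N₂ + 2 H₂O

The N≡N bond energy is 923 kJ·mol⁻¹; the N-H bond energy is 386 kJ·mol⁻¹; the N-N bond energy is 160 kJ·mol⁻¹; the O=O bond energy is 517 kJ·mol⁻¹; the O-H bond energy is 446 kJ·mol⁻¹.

Bonds broken (reactants):
  N-H: 4 × 386 = 1544
  N-N: 1 × 160 = 160
  O=O: 1 × 517 = 517
  Σ(broken) = 2221 kJ
Bonds formed (products):
  N≡N: 1 × 923 = 923
  O-H: 4 × 446 = 1784
  Σ(formed) = 2707 kJ
ΔH = Σ(broken) − Σ(formed) = 2221 − 2707 = −486 kJ

ΔH ≈ −486 kJ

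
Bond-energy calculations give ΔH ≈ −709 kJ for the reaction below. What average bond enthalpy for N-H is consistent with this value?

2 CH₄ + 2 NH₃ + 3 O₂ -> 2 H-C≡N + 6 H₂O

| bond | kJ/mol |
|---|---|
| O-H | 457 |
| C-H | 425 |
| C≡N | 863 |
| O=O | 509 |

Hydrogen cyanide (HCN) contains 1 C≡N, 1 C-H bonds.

D(N-H) ≈ 404 kJ/mol

Let D be the N-H bond energy.
Σ(broken) = 8×425 + 6×D + 3×509 = 4927 + 6D
Σ(formed) = 2×863 + 2×425 + 12×457 = 8060
ΔH = Σ(broken) − Σ(formed) = (4927 + 6D) − (8060) = −3133 + 6D
Setting this equal to −709 kJ gives 6D = 2424, so D = 404 kJ/mol.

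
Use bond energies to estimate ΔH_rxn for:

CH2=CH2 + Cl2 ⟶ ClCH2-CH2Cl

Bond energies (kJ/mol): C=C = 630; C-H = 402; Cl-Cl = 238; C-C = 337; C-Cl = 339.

Bonds broken (reactants):
  C-H: 4 × 402 = 1608
  C=C: 1 × 630 = 630
  Cl-Cl: 1 × 238 = 238
  Σ(broken) = 2476 kJ
Bonds formed (products):
  C-C: 1 × 337 = 337
  C-Cl: 2 × 339 = 678
  C-H: 4 × 402 = 1608
  Σ(formed) = 2623 kJ
ΔH = Σ(broken) − Σ(formed) = 2476 − 2623 = −147 kJ

ΔH ≈ −147 kJ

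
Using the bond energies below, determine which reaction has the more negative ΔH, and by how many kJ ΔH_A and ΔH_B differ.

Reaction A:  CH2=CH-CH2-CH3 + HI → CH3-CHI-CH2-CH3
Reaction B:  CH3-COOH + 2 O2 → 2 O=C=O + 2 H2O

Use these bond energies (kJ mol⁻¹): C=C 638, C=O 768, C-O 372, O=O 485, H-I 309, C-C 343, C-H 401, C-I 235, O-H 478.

Reaction A:
  Bonds broken (reactants):
    C-C: 2 × 343 = 686
    C-H: 8 × 401 = 3208
    C=C: 1 × 638 = 638
    H-I: 1 × 309 = 309
    Σ(broken) = 4841 kJ
  Bonds formed (products):
    C-C: 3 × 343 = 1029
    C-H: 9 × 401 = 3609
    C-I: 1 × 235 = 235
    Σ(formed) = 4873 kJ
  ΔH_A = 4841 − 4873 = −32 kJ
Reaction B:
  Bonds broken (reactants):
    C-C: 1 × 343 = 343
    C-H: 3 × 401 = 1203
    C-O: 1 × 372 = 372
    C=O: 1 × 768 = 768
    O-H: 1 × 478 = 478
    O=O: 2 × 485 = 970
    Σ(broken) = 4134 kJ
  Bonds formed (products):
    C=O: 4 × 768 = 3072
    O-H: 4 × 478 = 1912
    Σ(formed) = 4984 kJ
  ΔH_B = 4134 − 4984 = −850 kJ
ΔH_A − ΔH_B = +818 kJ, so reaction B has the more negative ΔH; |ΔH_A − ΔH_B| = 818 kJ.

Reaction B, by 818 kJ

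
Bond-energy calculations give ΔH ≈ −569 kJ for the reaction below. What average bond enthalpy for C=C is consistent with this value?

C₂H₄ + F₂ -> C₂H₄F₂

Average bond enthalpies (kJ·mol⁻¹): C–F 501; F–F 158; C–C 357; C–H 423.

D(C=C) ≈ 632 kJ/mol

Let D be the C=C bond energy.
Σ(broken) = 4×423 + 1×D + 1×158 = 1850 + D
Σ(formed) = 1×357 + 2×501 + 4×423 = 3051
ΔH = Σ(broken) − Σ(formed) = (1850 + D) − (3051) = −1201 + D
Setting this equal to −569 kJ gives D = 632 kJ/mol.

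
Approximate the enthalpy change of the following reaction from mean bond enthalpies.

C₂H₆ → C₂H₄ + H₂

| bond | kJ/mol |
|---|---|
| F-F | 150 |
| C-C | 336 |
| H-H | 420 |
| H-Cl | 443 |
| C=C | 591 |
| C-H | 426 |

Bonds broken (reactants):
  C-C: 1 × 336 = 336
  C-H: 6 × 426 = 2556
  Σ(broken) = 2892 kJ
Bonds formed (products):
  C-H: 4 × 426 = 1704
  C=C: 1 × 591 = 591
  H-H: 1 × 420 = 420
  Σ(formed) = 2715 kJ
ΔH = Σ(broken) − Σ(formed) = 2892 − 2715 = +177 kJ

ΔH ≈ +177 kJ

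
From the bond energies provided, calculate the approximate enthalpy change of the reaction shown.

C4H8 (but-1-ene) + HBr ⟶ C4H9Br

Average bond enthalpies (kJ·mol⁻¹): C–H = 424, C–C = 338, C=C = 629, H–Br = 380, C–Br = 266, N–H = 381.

ΔH ≈ −19 kJ

Bonds broken (reactants):
  C–C: 2 × 338 = 676
  C–H: 8 × 424 = 3392
  C=C: 1 × 629 = 629
  H–Br: 1 × 380 = 380
  Σ(broken) = 5077 kJ
Bonds formed (products):
  C–Br: 1 × 266 = 266
  C–C: 3 × 338 = 1014
  C–H: 9 × 424 = 3816
  Σ(formed) = 5096 kJ
ΔH = Σ(broken) − Σ(formed) = 5077 − 5096 = −19 kJ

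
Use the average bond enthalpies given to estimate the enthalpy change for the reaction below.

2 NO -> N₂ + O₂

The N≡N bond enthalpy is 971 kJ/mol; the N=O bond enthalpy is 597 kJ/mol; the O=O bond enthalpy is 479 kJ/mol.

Bonds broken (reactants):
  N=O: 2 × 597 = 1194
  Σ(broken) = 1194 kJ
Bonds formed (products):
  N≡N: 1 × 971 = 971
  O=O: 1 × 479 = 479
  Σ(formed) = 1450 kJ
ΔH = Σ(broken) − Σ(formed) = 1194 − 1450 = −256 kJ

ΔH ≈ −256 kJ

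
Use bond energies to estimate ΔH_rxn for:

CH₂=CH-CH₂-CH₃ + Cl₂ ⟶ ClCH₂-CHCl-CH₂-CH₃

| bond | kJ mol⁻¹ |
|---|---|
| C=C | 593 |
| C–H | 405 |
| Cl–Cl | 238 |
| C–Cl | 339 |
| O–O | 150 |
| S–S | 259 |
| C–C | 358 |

Bonds broken (reactants):
  C–C: 2 × 358 = 716
  C–H: 8 × 405 = 3240
  C=C: 1 × 593 = 593
  Cl–Cl: 1 × 238 = 238
  Σ(broken) = 4787 kJ
Bonds formed (products):
  C–C: 3 × 358 = 1074
  C–Cl: 2 × 339 = 678
  C–H: 8 × 405 = 3240
  Σ(formed) = 4992 kJ
ΔH = Σ(broken) − Σ(formed) = 4787 − 4992 = −205 kJ

ΔH ≈ −205 kJ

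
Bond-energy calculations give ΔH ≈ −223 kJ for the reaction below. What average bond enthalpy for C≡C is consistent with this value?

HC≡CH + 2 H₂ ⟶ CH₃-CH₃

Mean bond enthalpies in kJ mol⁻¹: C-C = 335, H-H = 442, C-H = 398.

D(C≡C) ≈ 820 kJ/mol

Let D be the C≡C bond energy.
Σ(broken) = 1×D + 2×398 + 2×442 = 1680 + D
Σ(formed) = 1×335 + 6×398 = 2723
ΔH = Σ(broken) − Σ(formed) = (1680 + D) − (2723) = −1043 + D
Setting this equal to −223 kJ gives D = 820 kJ/mol.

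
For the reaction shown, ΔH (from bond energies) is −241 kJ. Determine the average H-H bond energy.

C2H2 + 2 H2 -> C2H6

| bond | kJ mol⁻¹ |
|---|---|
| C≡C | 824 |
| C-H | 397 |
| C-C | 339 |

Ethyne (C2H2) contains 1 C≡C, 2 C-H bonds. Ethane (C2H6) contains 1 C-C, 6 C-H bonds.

D(H-H) ≈ 431 kJ/mol

Let D be the H-H bond energy.
Σ(broken) = 1×824 + 2×397 + 2×D = 1618 + 2D
Σ(formed) = 1×339 + 6×397 = 2721
ΔH = Σ(broken) − Σ(formed) = (1618 + 2D) − (2721) = −1103 + 2D
Setting this equal to −241 kJ gives 2D = 862, so D = 431 kJ/mol.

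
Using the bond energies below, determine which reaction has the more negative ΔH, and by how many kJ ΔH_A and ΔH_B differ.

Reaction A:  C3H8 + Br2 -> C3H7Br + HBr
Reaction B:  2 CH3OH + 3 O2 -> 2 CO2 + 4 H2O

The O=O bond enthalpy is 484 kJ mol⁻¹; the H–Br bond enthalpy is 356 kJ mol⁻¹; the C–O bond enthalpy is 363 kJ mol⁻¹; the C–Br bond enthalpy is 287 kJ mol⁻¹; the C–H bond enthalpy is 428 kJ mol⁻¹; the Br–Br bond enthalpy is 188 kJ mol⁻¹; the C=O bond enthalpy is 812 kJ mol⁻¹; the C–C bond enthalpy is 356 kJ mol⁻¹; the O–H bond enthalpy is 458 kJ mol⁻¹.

Reaction A:
  Bonds broken (reactants):
    Br–Br: 1 × 188 = 188
    C–C: 2 × 356 = 712
    C–H: 8 × 428 = 3424
    Σ(broken) = 4324 kJ
  Bonds formed (products):
    C–Br: 1 × 287 = 287
    C–C: 2 × 356 = 712
    C–H: 7 × 428 = 2996
    H–Br: 1 × 356 = 356
    Σ(formed) = 4351 kJ
  ΔH_A = 4324 − 4351 = −27 kJ
Reaction B:
  Bonds broken (reactants):
    C–H: 6 × 428 = 2568
    C–O: 2 × 363 = 726
    O–H: 2 × 458 = 916
    O=O: 3 × 484 = 1452
    Σ(broken) = 5662 kJ
  Bonds formed (products):
    C=O: 4 × 812 = 3248
    O–H: 8 × 458 = 3664
    Σ(formed) = 6912 kJ
  ΔH_B = 5662 − 6912 = −1250 kJ
ΔH_A − ΔH_B = +1223 kJ, so reaction B has the more negative ΔH; |ΔH_A − ΔH_B| = 1223 kJ.

Reaction B, by 1223 kJ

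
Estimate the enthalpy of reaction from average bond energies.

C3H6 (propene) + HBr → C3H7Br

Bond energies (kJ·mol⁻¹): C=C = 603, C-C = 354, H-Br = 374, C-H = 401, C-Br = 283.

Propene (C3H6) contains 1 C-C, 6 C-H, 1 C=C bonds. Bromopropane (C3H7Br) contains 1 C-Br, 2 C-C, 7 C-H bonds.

Bonds broken (reactants):
  C-C: 1 × 354 = 354
  C-H: 6 × 401 = 2406
  C=C: 1 × 603 = 603
  H-Br: 1 × 374 = 374
  Σ(broken) = 3737 kJ
Bonds formed (products):
  C-Br: 1 × 283 = 283
  C-C: 2 × 354 = 708
  C-H: 7 × 401 = 2807
  Σ(formed) = 3798 kJ
ΔH = Σ(broken) − Σ(formed) = 3737 − 3798 = −61 kJ

ΔH ≈ −61 kJ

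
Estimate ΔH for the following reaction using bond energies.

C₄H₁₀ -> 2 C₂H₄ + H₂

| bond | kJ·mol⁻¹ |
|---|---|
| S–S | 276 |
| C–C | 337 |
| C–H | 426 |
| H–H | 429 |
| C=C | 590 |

ΔH ≈ +254 kJ

Bonds broken (reactants):
  C–C: 3 × 337 = 1011
  C–H: 10 × 426 = 4260
  Σ(broken) = 5271 kJ
Bonds formed (products):
  C–H: 8 × 426 = 3408
  C=C: 2 × 590 = 1180
  H–H: 1 × 429 = 429
  Σ(formed) = 5017 kJ
ΔH = Σ(broken) − Σ(formed) = 5271 − 5017 = +254 kJ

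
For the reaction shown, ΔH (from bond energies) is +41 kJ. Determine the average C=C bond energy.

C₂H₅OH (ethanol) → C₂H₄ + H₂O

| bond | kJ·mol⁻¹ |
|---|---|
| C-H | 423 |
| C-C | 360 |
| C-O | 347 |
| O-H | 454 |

D(C=C) ≈ 635 kJ/mol

Let D be the C=C bond energy.
Σ(broken) = 1×360 + 5×423 + 1×347 + 1×454 = 3276
Σ(formed) = 4×423 + 1×D + 2×454 = 2600 + D
ΔH = Σ(broken) − Σ(formed) = (3276) − (2600 + D) = +676 − D
Setting this equal to +41 kJ gives D = 635 kJ/mol.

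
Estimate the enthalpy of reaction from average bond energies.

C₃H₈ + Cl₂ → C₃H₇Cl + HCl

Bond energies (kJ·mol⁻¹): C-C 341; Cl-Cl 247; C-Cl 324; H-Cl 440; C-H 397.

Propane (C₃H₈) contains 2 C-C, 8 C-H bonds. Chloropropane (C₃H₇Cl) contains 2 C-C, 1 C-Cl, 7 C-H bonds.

Bonds broken (reactants):
  C-C: 2 × 341 = 682
  C-H: 8 × 397 = 3176
  Cl-Cl: 1 × 247 = 247
  Σ(broken) = 4105 kJ
Bonds formed (products):
  C-C: 2 × 341 = 682
  C-Cl: 1 × 324 = 324
  C-H: 7 × 397 = 2779
  H-Cl: 1 × 440 = 440
  Σ(formed) = 4225 kJ
ΔH = Σ(broken) − Σ(formed) = 4105 − 4225 = −120 kJ

ΔH ≈ −120 kJ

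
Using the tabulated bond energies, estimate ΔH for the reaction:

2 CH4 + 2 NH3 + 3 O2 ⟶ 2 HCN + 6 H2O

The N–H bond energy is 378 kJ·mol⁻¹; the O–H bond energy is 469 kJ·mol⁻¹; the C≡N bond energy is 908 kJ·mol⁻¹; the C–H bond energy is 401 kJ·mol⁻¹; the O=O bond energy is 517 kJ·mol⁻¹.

ΔH ≈ −1219 kJ

Bonds broken (reactants):
  C–H: 8 × 401 = 3208
  N–H: 6 × 378 = 2268
  O=O: 3 × 517 = 1551
  Σ(broken) = 7027 kJ
Bonds formed (products):
  C≡N: 2 × 908 = 1816
  C–H: 2 × 401 = 802
  O–H: 12 × 469 = 5628
  Σ(formed) = 8246 kJ
ΔH = Σ(broken) − Σ(formed) = 7027 − 8246 = −1219 kJ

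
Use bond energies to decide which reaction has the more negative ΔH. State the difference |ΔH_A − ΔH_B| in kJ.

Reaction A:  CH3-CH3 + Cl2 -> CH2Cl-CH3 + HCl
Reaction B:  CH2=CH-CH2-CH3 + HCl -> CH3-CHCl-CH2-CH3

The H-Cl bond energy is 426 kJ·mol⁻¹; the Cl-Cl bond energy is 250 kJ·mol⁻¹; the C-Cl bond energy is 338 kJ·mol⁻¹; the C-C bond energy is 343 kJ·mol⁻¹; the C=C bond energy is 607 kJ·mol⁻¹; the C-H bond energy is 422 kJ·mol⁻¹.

Reaction A:
  Bonds broken (reactants):
    C-C: 1 × 343 = 343
    C-H: 6 × 422 = 2532
    Cl-Cl: 1 × 250 = 250
    Σ(broken) = 3125 kJ
  Bonds formed (products):
    C-C: 1 × 343 = 343
    C-Cl: 1 × 338 = 338
    C-H: 5 × 422 = 2110
    H-Cl: 1 × 426 = 426
    Σ(formed) = 3217 kJ
  ΔH_A = 3125 − 3217 = −92 kJ
Reaction B:
  Bonds broken (reactants):
    C-C: 2 × 343 = 686
    C-H: 8 × 422 = 3376
    C=C: 1 × 607 = 607
    H-Cl: 1 × 426 = 426
    Σ(broken) = 5095 kJ
  Bonds formed (products):
    C-C: 3 × 343 = 1029
    C-Cl: 1 × 338 = 338
    C-H: 9 × 422 = 3798
    Σ(formed) = 5165 kJ
  ΔH_B = 5095 − 5165 = −70 kJ
ΔH_A − ΔH_B = −22 kJ, so reaction A has the more negative ΔH; |ΔH_A − ΔH_B| = 22 kJ.

Reaction A, by 22 kJ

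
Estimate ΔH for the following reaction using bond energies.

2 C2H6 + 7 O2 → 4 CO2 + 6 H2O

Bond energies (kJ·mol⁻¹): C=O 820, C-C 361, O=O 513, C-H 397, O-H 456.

ΔH ≈ −2955 kJ

Bonds broken (reactants):
  C-C: 2 × 361 = 722
  C-H: 12 × 397 = 4764
  O=O: 7 × 513 = 3591
  Σ(broken) = 9077 kJ
Bonds formed (products):
  C=O: 8 × 820 = 6560
  O-H: 12 × 456 = 5472
  Σ(formed) = 12032 kJ
ΔH = Σ(broken) − Σ(formed) = 9077 − 12032 = −2955 kJ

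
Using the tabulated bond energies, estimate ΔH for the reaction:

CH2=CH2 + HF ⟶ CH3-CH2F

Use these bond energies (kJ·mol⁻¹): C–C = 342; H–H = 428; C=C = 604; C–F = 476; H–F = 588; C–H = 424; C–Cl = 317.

Bonds broken (reactants):
  C–H: 4 × 424 = 1696
  C=C: 1 × 604 = 604
  H–F: 1 × 588 = 588
  Σ(broken) = 2888 kJ
Bonds formed (products):
  C–C: 1 × 342 = 342
  C–F: 1 × 476 = 476
  C–H: 5 × 424 = 2120
  Σ(formed) = 2938 kJ
ΔH = Σ(broken) − Σ(formed) = 2888 − 2938 = −50 kJ

ΔH ≈ −50 kJ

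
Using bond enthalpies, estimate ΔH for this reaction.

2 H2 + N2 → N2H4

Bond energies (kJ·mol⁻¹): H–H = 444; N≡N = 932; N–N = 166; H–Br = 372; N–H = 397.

ΔH ≈ +66 kJ

Bonds broken (reactants):
  H–H: 2 × 444 = 888
  N≡N: 1 × 932 = 932
  Σ(broken) = 1820 kJ
Bonds formed (products):
  N–H: 4 × 397 = 1588
  N–N: 1 × 166 = 166
  Σ(formed) = 1754 kJ
ΔH = Σ(broken) − Σ(formed) = 1820 − 1754 = +66 kJ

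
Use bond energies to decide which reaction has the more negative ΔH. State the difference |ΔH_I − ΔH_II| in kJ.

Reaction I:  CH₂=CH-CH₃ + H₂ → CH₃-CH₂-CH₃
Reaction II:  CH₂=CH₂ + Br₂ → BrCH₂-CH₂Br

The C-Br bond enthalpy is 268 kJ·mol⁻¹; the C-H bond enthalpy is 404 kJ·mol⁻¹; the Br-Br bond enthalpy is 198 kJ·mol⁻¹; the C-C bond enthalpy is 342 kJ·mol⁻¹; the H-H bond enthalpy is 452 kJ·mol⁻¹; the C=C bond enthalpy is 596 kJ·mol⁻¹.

Reaction I:
  Bonds broken (reactants):
    C-C: 1 × 342 = 342
    C-H: 6 × 404 = 2424
    C=C: 1 × 596 = 596
    H-H: 1 × 452 = 452
    Σ(broken) = 3814 kJ
  Bonds formed (products):
    C-C: 2 × 342 = 684
    C-H: 8 × 404 = 3232
    Σ(formed) = 3916 kJ
  ΔH_I = 3814 − 3916 = −102 kJ
Reaction II:
  Bonds broken (reactants):
    Br-Br: 1 × 198 = 198
    C-H: 4 × 404 = 1616
    C=C: 1 × 596 = 596
    Σ(broken) = 2410 kJ
  Bonds formed (products):
    C-Br: 2 × 268 = 536
    C-C: 1 × 342 = 342
    C-H: 4 × 404 = 1616
    Σ(formed) = 2494 kJ
  ΔH_II = 2410 − 2494 = −84 kJ
ΔH_I − ΔH_II = −18 kJ, so reaction I has the more negative ΔH; |ΔH_I − ΔH_II| = 18 kJ.

Reaction I, by 18 kJ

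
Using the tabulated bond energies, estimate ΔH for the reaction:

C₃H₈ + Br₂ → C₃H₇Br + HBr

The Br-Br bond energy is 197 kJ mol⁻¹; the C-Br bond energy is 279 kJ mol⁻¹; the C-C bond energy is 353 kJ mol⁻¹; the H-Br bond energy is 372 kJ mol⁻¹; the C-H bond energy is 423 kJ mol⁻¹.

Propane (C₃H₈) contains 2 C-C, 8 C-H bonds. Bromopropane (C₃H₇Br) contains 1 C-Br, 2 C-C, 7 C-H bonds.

Bonds broken (reactants):
  Br-Br: 1 × 197 = 197
  C-C: 2 × 353 = 706
  C-H: 8 × 423 = 3384
  Σ(broken) = 4287 kJ
Bonds formed (products):
  C-Br: 1 × 279 = 279
  C-C: 2 × 353 = 706
  C-H: 7 × 423 = 2961
  H-Br: 1 × 372 = 372
  Σ(formed) = 4318 kJ
ΔH = Σ(broken) − Σ(formed) = 4287 − 4318 = −31 kJ

ΔH ≈ −31 kJ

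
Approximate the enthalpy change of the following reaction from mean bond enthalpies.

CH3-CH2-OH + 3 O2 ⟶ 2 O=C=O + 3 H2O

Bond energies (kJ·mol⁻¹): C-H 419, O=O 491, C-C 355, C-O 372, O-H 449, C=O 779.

Bonds broken (reactants):
  C-C: 1 × 355 = 355
  C-H: 5 × 419 = 2095
  C-O: 1 × 372 = 372
  O-H: 1 × 449 = 449
  O=O: 3 × 491 = 1473
  Σ(broken) = 4744 kJ
Bonds formed (products):
  C=O: 4 × 779 = 3116
  O-H: 6 × 449 = 2694
  Σ(formed) = 5810 kJ
ΔH = Σ(broken) − Σ(formed) = 4744 − 5810 = −1066 kJ

ΔH ≈ −1066 kJ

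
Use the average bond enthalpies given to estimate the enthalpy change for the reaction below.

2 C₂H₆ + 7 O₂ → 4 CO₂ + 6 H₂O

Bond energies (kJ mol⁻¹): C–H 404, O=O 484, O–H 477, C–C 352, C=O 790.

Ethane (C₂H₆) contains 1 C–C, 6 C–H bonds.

ΔH ≈ −3104 kJ

Bonds broken (reactants):
  C–C: 2 × 352 = 704
  C–H: 12 × 404 = 4848
  O=O: 7 × 484 = 3388
  Σ(broken) = 8940 kJ
Bonds formed (products):
  C=O: 8 × 790 = 6320
  O–H: 12 × 477 = 5724
  Σ(formed) = 12044 kJ
ΔH = Σ(broken) − Σ(formed) = 8940 − 12044 = −3104 kJ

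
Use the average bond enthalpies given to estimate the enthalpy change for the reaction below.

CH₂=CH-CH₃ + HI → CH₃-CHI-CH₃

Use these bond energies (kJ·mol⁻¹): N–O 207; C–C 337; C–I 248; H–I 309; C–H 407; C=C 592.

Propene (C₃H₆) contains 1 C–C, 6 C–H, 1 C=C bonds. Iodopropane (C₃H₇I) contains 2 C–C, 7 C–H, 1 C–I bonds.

Bonds broken (reactants):
  C–C: 1 × 337 = 337
  C–H: 6 × 407 = 2442
  C=C: 1 × 592 = 592
  H–I: 1 × 309 = 309
  Σ(broken) = 3680 kJ
Bonds formed (products):
  C–C: 2 × 337 = 674
  C–H: 7 × 407 = 2849
  C–I: 1 × 248 = 248
  Σ(formed) = 3771 kJ
ΔH = Σ(broken) − Σ(formed) = 3680 − 3771 = −91 kJ

ΔH ≈ −91 kJ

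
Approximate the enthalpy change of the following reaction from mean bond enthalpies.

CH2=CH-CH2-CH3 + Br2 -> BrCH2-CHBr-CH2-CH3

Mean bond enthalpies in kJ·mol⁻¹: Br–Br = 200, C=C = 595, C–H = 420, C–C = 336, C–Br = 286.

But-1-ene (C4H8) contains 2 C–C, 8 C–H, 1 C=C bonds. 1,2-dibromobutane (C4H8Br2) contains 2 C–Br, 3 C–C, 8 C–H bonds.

Bonds broken (reactants):
  Br–Br: 1 × 200 = 200
  C–C: 2 × 336 = 672
  C–H: 8 × 420 = 3360
  C=C: 1 × 595 = 595
  Σ(broken) = 4827 kJ
Bonds formed (products):
  C–Br: 2 × 286 = 572
  C–C: 3 × 336 = 1008
  C–H: 8 × 420 = 3360
  Σ(formed) = 4940 kJ
ΔH = Σ(broken) − Σ(formed) = 4827 − 4940 = −113 kJ

ΔH ≈ −113 kJ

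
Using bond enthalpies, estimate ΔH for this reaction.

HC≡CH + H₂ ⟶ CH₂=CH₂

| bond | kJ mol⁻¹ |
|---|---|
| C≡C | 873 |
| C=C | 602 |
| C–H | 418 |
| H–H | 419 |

ΔH ≈ −146 kJ

Bonds broken (reactants):
  C≡C: 1 × 873 = 873
  C–H: 2 × 418 = 836
  H–H: 1 × 419 = 419
  Σ(broken) = 2128 kJ
Bonds formed (products):
  C–H: 4 × 418 = 1672
  C=C: 1 × 602 = 602
  Σ(formed) = 2274 kJ
ΔH = Σ(broken) − Σ(formed) = 2128 − 2274 = −146 kJ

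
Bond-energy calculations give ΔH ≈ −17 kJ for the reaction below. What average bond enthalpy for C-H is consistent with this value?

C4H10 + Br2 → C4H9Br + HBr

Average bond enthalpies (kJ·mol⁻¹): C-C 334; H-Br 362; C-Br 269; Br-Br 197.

D(C-H) ≈ 417 kJ/mol

Let D be the C-H bond energy.
Σ(broken) = 1×197 + 3×334 + 10×D = 1199 + 10D
Σ(formed) = 1×269 + 3×334 + 9×D + 1×362 = 1633 + 9D
ΔH = Σ(broken) − Σ(formed) = (1199 + 10D) − (1633 + 9D) = −434 + D
Setting this equal to −17 kJ gives D = 417 kJ/mol.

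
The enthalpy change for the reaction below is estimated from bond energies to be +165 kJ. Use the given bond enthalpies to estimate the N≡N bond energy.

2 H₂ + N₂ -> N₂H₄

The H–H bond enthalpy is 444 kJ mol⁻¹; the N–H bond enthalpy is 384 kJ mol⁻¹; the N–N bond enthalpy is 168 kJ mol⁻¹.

D(N≡N) ≈ 981 kJ/mol

Let D be the N≡N bond energy.
Σ(broken) = 2×444 + 1×D = 888 + D
Σ(formed) = 4×384 + 1×168 = 1704
ΔH = Σ(broken) − Σ(formed) = (888 + D) − (1704) = −816 + D
Setting this equal to +165 kJ gives D = 981 kJ/mol.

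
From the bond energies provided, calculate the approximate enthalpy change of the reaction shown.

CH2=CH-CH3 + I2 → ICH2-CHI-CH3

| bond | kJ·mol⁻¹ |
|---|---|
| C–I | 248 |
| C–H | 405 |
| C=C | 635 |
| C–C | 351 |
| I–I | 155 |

Bonds broken (reactants):
  C–C: 1 × 351 = 351
  C–H: 6 × 405 = 2430
  C=C: 1 × 635 = 635
  I–I: 1 × 155 = 155
  Σ(broken) = 3571 kJ
Bonds formed (products):
  C–C: 2 × 351 = 702
  C–H: 6 × 405 = 2430
  C–I: 2 × 248 = 496
  Σ(formed) = 3628 kJ
ΔH = Σ(broken) − Σ(formed) = 3571 − 3628 = −57 kJ

ΔH ≈ −57 kJ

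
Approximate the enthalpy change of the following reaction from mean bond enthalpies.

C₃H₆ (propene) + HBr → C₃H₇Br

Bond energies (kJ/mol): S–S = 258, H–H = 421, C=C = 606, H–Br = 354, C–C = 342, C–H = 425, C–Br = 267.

Bonds broken (reactants):
  C–C: 1 × 342 = 342
  C–H: 6 × 425 = 2550
  C=C: 1 × 606 = 606
  H–Br: 1 × 354 = 354
  Σ(broken) = 3852 kJ
Bonds formed (products):
  C–Br: 1 × 267 = 267
  C–C: 2 × 342 = 684
  C–H: 7 × 425 = 2975
  Σ(formed) = 3926 kJ
ΔH = Σ(broken) − Σ(formed) = 3852 − 3926 = −74 kJ

ΔH ≈ −74 kJ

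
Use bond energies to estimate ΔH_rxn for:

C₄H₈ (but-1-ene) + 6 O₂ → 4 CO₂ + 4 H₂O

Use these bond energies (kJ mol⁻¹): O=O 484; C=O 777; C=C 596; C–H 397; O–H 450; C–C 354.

ΔH ≈ −2432 kJ

Bonds broken (reactants):
  C–C: 2 × 354 = 708
  C–H: 8 × 397 = 3176
  C=C: 1 × 596 = 596
  O=O: 6 × 484 = 2904
  Σ(broken) = 7384 kJ
Bonds formed (products):
  C=O: 8 × 777 = 6216
  O–H: 8 × 450 = 3600
  Σ(formed) = 9816 kJ
ΔH = Σ(broken) − Σ(formed) = 7384 − 9816 = −2432 kJ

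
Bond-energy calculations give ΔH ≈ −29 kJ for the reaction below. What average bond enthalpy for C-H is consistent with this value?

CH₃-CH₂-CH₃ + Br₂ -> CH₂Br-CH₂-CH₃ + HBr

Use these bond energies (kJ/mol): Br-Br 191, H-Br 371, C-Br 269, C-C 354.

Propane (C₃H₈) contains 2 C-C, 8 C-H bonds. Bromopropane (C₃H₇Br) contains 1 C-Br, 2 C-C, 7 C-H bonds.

D(C-H) ≈ 420 kJ/mol

Let D be the C-H bond energy.
Σ(broken) = 1×191 + 2×354 + 8×D = 899 + 8D
Σ(formed) = 1×269 + 2×354 + 7×D + 1×371 = 1348 + 7D
ΔH = Σ(broken) − Σ(formed) = (899 + 8D) − (1348 + 7D) = −449 + D
Setting this equal to −29 kJ gives D = 420 kJ/mol.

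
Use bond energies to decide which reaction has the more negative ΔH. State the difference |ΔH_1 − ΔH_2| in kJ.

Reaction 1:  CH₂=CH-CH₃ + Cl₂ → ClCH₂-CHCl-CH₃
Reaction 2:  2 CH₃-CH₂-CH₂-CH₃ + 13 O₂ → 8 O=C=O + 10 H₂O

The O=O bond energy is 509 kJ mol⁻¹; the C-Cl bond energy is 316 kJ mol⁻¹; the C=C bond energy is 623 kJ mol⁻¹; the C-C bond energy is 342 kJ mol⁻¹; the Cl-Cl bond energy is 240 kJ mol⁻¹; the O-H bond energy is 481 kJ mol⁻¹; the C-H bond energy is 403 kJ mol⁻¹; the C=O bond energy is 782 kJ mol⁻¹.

Reaction 1:
  Bonds broken (reactants):
    C-C: 1 × 342 = 342
    C-H: 6 × 403 = 2418
    C=C: 1 × 623 = 623
    Cl-Cl: 1 × 240 = 240
    Σ(broken) = 3623 kJ
  Bonds formed (products):
    C-C: 2 × 342 = 684
    C-Cl: 2 × 316 = 632
    C-H: 6 × 403 = 2418
    Σ(formed) = 3734 kJ
  ΔH_1 = 3623 − 3734 = −111 kJ
Reaction 2:
  Bonds broken (reactants):
    C-C: 6 × 342 = 2052
    C-H: 20 × 403 = 8060
    O=O: 13 × 509 = 6617
    Σ(broken) = 16729 kJ
  Bonds formed (products):
    C=O: 16 × 782 = 12512
    O-H: 20 × 481 = 9620
    Σ(formed) = 22132 kJ
  ΔH_2 = 16729 − 22132 = −5403 kJ
ΔH_1 − ΔH_2 = +5292 kJ, so reaction 2 has the more negative ΔH; |ΔH_1 − ΔH_2| = 5292 kJ.

Reaction 2, by 5292 kJ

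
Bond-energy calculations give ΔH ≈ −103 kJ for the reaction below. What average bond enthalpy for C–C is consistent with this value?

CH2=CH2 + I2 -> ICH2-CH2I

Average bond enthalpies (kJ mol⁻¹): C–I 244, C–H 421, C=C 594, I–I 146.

Let D be the C–C bond energy.
Σ(broken) = 4×421 + 1×594 + 1×146 = 2424
Σ(formed) = 1×D + 4×421 + 2×244 = 2172 + D
ΔH = Σ(broken) − Σ(formed) = (2424) − (2172 + D) = +252 − D
Setting this equal to −103 kJ gives D = 355 kJ/mol.

D(C–C) ≈ 355 kJ/mol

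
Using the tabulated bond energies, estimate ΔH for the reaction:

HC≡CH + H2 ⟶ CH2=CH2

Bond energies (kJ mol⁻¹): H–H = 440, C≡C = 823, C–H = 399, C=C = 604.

Bonds broken (reactants):
  C≡C: 1 × 823 = 823
  C–H: 2 × 399 = 798
  H–H: 1 × 440 = 440
  Σ(broken) = 2061 kJ
Bonds formed (products):
  C–H: 4 × 399 = 1596
  C=C: 1 × 604 = 604
  Σ(formed) = 2200 kJ
ΔH = Σ(broken) − Σ(formed) = 2061 − 2200 = −139 kJ

ΔH ≈ −139 kJ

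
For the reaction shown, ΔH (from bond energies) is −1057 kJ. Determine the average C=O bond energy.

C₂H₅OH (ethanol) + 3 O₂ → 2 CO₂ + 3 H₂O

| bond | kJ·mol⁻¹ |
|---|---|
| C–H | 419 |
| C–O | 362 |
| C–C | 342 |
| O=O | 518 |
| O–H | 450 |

Let D be the C=O bond energy.
Σ(broken) = 1×342 + 5×419 + 1×362 + 1×450 + 3×518 = 4803
Σ(formed) = 4×D + 6×450 = 2700 + 4D
ΔH = Σ(broken) − Σ(formed) = (4803) − (2700 + 4D) = +2103 − 4D
Setting this equal to −1057 kJ gives 4D = 3160, so D = 790 kJ/mol.

D(C=O) ≈ 790 kJ/mol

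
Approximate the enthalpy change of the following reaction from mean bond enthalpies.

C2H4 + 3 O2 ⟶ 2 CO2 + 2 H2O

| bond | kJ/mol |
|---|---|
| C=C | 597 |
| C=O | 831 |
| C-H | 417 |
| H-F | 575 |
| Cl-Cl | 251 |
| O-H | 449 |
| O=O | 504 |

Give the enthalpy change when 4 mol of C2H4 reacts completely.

Bonds broken (reactants):
  C-H: 4 × 417 = 1668
  C=C: 1 × 597 = 597
  O=O: 3 × 504 = 1512
  Σ(broken) = 3777 kJ
Bonds formed (products):
  C=O: 4 × 831 = 3324
  O-H: 4 × 449 = 1796
  Σ(formed) = 5120 kJ
ΔH = Σ(broken) − Σ(formed) = 3777 − 5120 = −1343 kJ
For 4× the reaction as written: 4 × (−1343) = −5372 kJ

ΔH = −5372 kJ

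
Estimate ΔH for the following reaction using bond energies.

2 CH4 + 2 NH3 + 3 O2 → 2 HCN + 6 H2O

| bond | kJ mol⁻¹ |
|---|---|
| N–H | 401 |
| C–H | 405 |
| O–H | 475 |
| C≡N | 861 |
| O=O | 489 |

Bonds broken (reactants):
  C–H: 8 × 405 = 3240
  N–H: 6 × 401 = 2406
  O=O: 3 × 489 = 1467
  Σ(broken) = 7113 kJ
Bonds formed (products):
  C≡N: 2 × 861 = 1722
  C–H: 2 × 405 = 810
  O–H: 12 × 475 = 5700
  Σ(formed) = 8232 kJ
ΔH = Σ(broken) − Σ(formed) = 7113 − 8232 = −1119 kJ

ΔH ≈ −1119 kJ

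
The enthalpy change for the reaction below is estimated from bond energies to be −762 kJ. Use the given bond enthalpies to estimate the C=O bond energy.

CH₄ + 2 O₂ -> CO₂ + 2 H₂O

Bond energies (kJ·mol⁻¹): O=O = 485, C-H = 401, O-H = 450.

Let D be the C=O bond energy.
Σ(broken) = 4×401 + 2×485 = 2574
Σ(formed) = 2×D + 4×450 = 1800 + 2D
ΔH = Σ(broken) − Σ(formed) = (2574) − (1800 + 2D) = +774 − 2D
Setting this equal to −762 kJ gives 2D = 1536, so D = 768 kJ/mol.

D(C=O) ≈ 768 kJ/mol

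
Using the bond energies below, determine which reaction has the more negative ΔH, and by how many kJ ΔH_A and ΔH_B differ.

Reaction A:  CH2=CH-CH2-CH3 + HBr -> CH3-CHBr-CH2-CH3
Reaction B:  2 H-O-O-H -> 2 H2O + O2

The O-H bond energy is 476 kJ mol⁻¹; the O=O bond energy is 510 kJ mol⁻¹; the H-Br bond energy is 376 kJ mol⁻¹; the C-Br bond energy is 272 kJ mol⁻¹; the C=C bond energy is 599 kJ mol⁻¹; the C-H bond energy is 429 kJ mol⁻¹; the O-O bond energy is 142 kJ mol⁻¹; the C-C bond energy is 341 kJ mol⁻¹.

Reaction B, by 159 kJ

Reaction A:
  Bonds broken (reactants):
    C-C: 2 × 341 = 682
    C-H: 8 × 429 = 3432
    C=C: 1 × 599 = 599
    H-Br: 1 × 376 = 376
    Σ(broken) = 5089 kJ
  Bonds formed (products):
    C-Br: 1 × 272 = 272
    C-C: 3 × 341 = 1023
    C-H: 9 × 429 = 3861
    Σ(formed) = 5156 kJ
  ΔH_A = 5089 − 5156 = −67 kJ
Reaction B:
  Bonds broken (reactants):
    O-H: 4 × 476 = 1904
    O-O: 2 × 142 = 284
    Σ(broken) = 2188 kJ
  Bonds formed (products):
    O-H: 4 × 476 = 1904
    O=O: 1 × 510 = 510
    Σ(formed) = 2414 kJ
  ΔH_B = 2188 − 2414 = −226 kJ
ΔH_A − ΔH_B = +159 kJ, so reaction B has the more negative ΔH; |ΔH_A − ΔH_B| = 159 kJ.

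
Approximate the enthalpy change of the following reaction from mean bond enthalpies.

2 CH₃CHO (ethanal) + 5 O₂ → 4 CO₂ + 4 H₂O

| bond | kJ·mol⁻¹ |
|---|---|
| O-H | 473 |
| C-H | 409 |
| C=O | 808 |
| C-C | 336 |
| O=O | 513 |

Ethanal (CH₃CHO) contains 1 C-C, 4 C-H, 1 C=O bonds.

ΔH ≈ −2123 kJ

Bonds broken (reactants):
  C-C: 2 × 336 = 672
  C-H: 8 × 409 = 3272
  C=O: 2 × 808 = 1616
  O=O: 5 × 513 = 2565
  Σ(broken) = 8125 kJ
Bonds formed (products):
  C=O: 8 × 808 = 6464
  O-H: 8 × 473 = 3784
  Σ(formed) = 10248 kJ
ΔH = Σ(broken) − Σ(formed) = 8125 − 10248 = −2123 kJ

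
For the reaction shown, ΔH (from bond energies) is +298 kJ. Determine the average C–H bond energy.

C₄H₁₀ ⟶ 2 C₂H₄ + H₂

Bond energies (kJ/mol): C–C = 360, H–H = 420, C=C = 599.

Let D be the C–H bond energy.
Σ(broken) = 3×360 + 10×D = 1080 + 10D
Σ(formed) = 8×D + 2×599 + 1×420 = 1618 + 8D
ΔH = Σ(broken) − Σ(formed) = (1080 + 10D) − (1618 + 8D) = −538 + 2D
Setting this equal to +298 kJ gives 2D = 836, so D = 418 kJ/mol.

D(C–H) ≈ 418 kJ/mol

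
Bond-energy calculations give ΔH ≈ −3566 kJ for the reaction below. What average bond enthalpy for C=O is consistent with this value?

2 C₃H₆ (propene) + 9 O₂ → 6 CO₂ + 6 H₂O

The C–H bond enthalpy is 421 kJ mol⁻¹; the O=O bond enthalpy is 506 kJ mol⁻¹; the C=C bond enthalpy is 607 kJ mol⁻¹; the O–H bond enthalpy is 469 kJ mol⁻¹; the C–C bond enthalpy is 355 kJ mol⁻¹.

D(C=O) ≈ 789 kJ/mol

Let D be the C=O bond energy.
Σ(broken) = 2×355 + 12×421 + 2×607 + 9×506 = 11530
Σ(formed) = 12×D + 12×469 = 5628 + 12D
ΔH = Σ(broken) − Σ(formed) = (11530) − (5628 + 12D) = +5902 − 12D
Setting this equal to −3566 kJ gives 12D = 9468, so D = 789 kJ/mol.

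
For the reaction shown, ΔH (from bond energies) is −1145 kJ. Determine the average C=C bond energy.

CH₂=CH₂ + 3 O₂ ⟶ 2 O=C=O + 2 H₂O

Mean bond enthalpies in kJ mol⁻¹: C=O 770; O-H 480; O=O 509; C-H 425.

Let D be the C=C bond energy.
Σ(broken) = 4×425 + 1×D + 3×509 = 3227 + D
Σ(formed) = 4×770 + 4×480 = 5000
ΔH = Σ(broken) − Σ(formed) = (3227 + D) − (5000) = −1773 + D
Setting this equal to −1145 kJ gives D = 628 kJ/mol.

D(C=C) ≈ 628 kJ/mol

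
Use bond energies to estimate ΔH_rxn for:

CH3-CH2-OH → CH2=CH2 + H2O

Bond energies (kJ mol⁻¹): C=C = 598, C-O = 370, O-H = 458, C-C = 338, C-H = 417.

ΔH ≈ +69 kJ

Bonds broken (reactants):
  C-C: 1 × 338 = 338
  C-H: 5 × 417 = 2085
  C-O: 1 × 370 = 370
  O-H: 1 × 458 = 458
  Σ(broken) = 3251 kJ
Bonds formed (products):
  C-H: 4 × 417 = 1668
  C=C: 1 × 598 = 598
  O-H: 2 × 458 = 916
  Σ(formed) = 3182 kJ
ΔH = Σ(broken) − Σ(formed) = 3251 − 3182 = +69 kJ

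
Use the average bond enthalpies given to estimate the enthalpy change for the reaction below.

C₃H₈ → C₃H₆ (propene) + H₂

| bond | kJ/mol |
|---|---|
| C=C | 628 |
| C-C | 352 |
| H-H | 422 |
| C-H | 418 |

ΔH ≈ +138 kJ

Bonds broken (reactants):
  C-C: 2 × 352 = 704
  C-H: 8 × 418 = 3344
  Σ(broken) = 4048 kJ
Bonds formed (products):
  C-C: 1 × 352 = 352
  C-H: 6 × 418 = 2508
  C=C: 1 × 628 = 628
  H-H: 1 × 422 = 422
  Σ(formed) = 3910 kJ
ΔH = Σ(broken) − Σ(formed) = 4048 − 3910 = +138 kJ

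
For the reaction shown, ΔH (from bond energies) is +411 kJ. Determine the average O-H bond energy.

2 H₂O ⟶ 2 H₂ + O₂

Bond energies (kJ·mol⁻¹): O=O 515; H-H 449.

D(O-H) ≈ 456 kJ/mol

Let D be the O-H bond energy.
Σ(broken) = 4×D = 4D
Σ(formed) = 2×449 + 1×515 = 1413
ΔH = Σ(broken) − Σ(formed) = (4D) − (1413) = −1413 + 4D
Setting this equal to +411 kJ gives 4D = 1824, so D = 456 kJ/mol.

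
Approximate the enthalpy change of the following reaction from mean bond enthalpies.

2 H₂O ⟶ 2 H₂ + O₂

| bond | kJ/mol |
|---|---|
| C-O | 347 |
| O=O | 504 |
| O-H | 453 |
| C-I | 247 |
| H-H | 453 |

ΔH ≈ +402 kJ

Bonds broken (reactants):
  O-H: 4 × 453 = 1812
  Σ(broken) = 1812 kJ
Bonds formed (products):
  H-H: 2 × 453 = 906
  O=O: 1 × 504 = 504
  Σ(formed) = 1410 kJ
ΔH = Σ(broken) − Σ(formed) = 1812 − 1410 = +402 kJ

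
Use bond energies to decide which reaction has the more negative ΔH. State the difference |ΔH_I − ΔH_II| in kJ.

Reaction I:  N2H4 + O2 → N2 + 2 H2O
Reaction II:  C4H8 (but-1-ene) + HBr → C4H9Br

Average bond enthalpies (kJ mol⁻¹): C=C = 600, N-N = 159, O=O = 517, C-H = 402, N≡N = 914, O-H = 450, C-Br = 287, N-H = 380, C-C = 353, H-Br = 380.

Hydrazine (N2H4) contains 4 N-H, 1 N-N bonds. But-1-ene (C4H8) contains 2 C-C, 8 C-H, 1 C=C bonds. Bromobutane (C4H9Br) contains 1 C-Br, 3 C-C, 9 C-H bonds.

Reaction I:
  Bonds broken (reactants):
    N-H: 4 × 380 = 1520
    N-N: 1 × 159 = 159
    O=O: 1 × 517 = 517
    Σ(broken) = 2196 kJ
  Bonds formed (products):
    N≡N: 1 × 914 = 914
    O-H: 4 × 450 = 1800
    Σ(formed) = 2714 kJ
  ΔH_I = 2196 − 2714 = −518 kJ
Reaction II:
  Bonds broken (reactants):
    C-C: 2 × 353 = 706
    C-H: 8 × 402 = 3216
    C=C: 1 × 600 = 600
    H-Br: 1 × 380 = 380
    Σ(broken) = 4902 kJ
  Bonds formed (products):
    C-Br: 1 × 287 = 287
    C-C: 3 × 353 = 1059
    C-H: 9 × 402 = 3618
    Σ(formed) = 4964 kJ
  ΔH_II = 4902 − 4964 = −62 kJ
ΔH_I − ΔH_II = −456 kJ, so reaction I has the more negative ΔH; |ΔH_I − ΔH_II| = 456 kJ.

Reaction I, by 456 kJ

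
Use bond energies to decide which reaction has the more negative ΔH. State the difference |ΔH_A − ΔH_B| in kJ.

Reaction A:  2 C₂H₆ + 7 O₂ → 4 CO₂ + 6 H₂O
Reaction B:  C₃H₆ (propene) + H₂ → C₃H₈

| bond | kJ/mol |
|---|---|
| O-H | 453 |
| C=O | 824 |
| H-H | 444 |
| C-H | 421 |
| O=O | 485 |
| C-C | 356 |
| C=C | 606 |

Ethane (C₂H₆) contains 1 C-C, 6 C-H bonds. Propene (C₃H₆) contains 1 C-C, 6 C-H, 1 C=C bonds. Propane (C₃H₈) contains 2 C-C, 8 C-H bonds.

Reaction A:
  Bonds broken (reactants):
    C-C: 2 × 356 = 712
    C-H: 12 × 421 = 5052
    O=O: 7 × 485 = 3395
    Σ(broken) = 9159 kJ
  Bonds formed (products):
    C=O: 8 × 824 = 6592
    O-H: 12 × 453 = 5436
    Σ(formed) = 12028 kJ
  ΔH_A = 9159 − 12028 = −2869 kJ
Reaction B:
  Bonds broken (reactants):
    C-C: 1 × 356 = 356
    C-H: 6 × 421 = 2526
    C=C: 1 × 606 = 606
    H-H: 1 × 444 = 444
    Σ(broken) = 3932 kJ
  Bonds formed (products):
    C-C: 2 × 356 = 712
    C-H: 8 × 421 = 3368
    Σ(formed) = 4080 kJ
  ΔH_B = 3932 − 4080 = −148 kJ
ΔH_A − ΔH_B = −2721 kJ, so reaction A has the more negative ΔH; |ΔH_A − ΔH_B| = 2721 kJ.

Reaction A, by 2721 kJ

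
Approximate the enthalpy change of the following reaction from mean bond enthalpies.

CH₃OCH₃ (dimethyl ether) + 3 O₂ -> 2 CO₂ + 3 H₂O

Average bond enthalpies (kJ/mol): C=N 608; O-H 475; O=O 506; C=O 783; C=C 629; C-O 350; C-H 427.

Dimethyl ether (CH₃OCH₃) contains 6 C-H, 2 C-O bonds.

Bonds broken (reactants):
  C-H: 6 × 427 = 2562
  C-O: 2 × 350 = 700
  O=O: 3 × 506 = 1518
  Σ(broken) = 4780 kJ
Bonds formed (products):
  C=O: 4 × 783 = 3132
  O-H: 6 × 475 = 2850
  Σ(formed) = 5982 kJ
ΔH = Σ(broken) − Σ(formed) = 4780 − 5982 = −1202 kJ

ΔH ≈ −1202 kJ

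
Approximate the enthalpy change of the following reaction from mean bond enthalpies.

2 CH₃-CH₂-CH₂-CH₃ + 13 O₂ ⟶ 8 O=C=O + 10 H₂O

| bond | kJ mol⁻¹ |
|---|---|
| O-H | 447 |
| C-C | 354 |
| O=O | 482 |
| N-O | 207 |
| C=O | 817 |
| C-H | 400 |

Bonds broken (reactants):
  C-C: 6 × 354 = 2124
  C-H: 20 × 400 = 8000
  O=O: 13 × 482 = 6266
  Σ(broken) = 16390 kJ
Bonds formed (products):
  C=O: 16 × 817 = 13072
  O-H: 20 × 447 = 8940
  Σ(formed) = 22012 kJ
ΔH = Σ(broken) − Σ(formed) = 16390 − 22012 = −5622 kJ

ΔH ≈ −5622 kJ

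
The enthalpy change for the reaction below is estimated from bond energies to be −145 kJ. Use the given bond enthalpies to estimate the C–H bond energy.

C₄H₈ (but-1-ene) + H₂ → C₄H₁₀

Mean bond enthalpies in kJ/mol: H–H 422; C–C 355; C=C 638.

Let D be the C–H bond energy.
Σ(broken) = 2×355 + 8×D + 1×638 + 1×422 = 1770 + 8D
Σ(formed) = 3×355 + 10×D = 1065 + 10D
ΔH = Σ(broken) − Σ(formed) = (1770 + 8D) − (1065 + 10D) = +705 − 2D
Setting this equal to −145 kJ gives 2D = 850, so D = 425 kJ/mol.

D(C–H) ≈ 425 kJ/mol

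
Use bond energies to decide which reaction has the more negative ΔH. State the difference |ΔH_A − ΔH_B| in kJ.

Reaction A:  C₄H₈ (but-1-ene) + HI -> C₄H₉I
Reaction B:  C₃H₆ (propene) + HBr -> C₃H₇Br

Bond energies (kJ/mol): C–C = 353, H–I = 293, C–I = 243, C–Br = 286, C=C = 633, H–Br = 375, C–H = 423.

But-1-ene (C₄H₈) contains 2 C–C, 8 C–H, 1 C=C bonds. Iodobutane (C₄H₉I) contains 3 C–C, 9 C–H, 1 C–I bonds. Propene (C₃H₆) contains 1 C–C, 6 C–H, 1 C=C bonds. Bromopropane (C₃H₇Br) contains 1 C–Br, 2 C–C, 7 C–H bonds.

Reaction A, by 39 kJ

Reaction A:
  Bonds broken (reactants):
    C–C: 2 × 353 = 706
    C–H: 8 × 423 = 3384
    C=C: 1 × 633 = 633
    H–I: 1 × 293 = 293
    Σ(broken) = 5016 kJ
  Bonds formed (products):
    C–C: 3 × 353 = 1059
    C–H: 9 × 423 = 3807
    C–I: 1 × 243 = 243
    Σ(formed) = 5109 kJ
  ΔH_A = 5016 − 5109 = −93 kJ
Reaction B:
  Bonds broken (reactants):
    C–C: 1 × 353 = 353
    C–H: 6 × 423 = 2538
    C=C: 1 × 633 = 633
    H–Br: 1 × 375 = 375
    Σ(broken) = 3899 kJ
  Bonds formed (products):
    C–Br: 1 × 286 = 286
    C–C: 2 × 353 = 706
    C–H: 7 × 423 = 2961
    Σ(formed) = 3953 kJ
  ΔH_B = 3899 − 3953 = −54 kJ
ΔH_A − ΔH_B = −39 kJ, so reaction A has the more negative ΔH; |ΔH_A − ΔH_B| = 39 kJ.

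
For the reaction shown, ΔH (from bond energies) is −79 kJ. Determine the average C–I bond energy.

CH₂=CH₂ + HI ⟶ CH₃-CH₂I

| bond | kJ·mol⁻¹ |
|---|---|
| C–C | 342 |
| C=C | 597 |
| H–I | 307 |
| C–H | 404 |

D(C–I) ≈ 237 kJ/mol

Let D be the C–I bond energy.
Σ(broken) = 4×404 + 1×597 + 1×307 = 2520
Σ(formed) = 1×342 + 5×404 + 1×D = 2362 + D
ΔH = Σ(broken) − Σ(formed) = (2520) − (2362 + D) = +158 − D
Setting this equal to −79 kJ gives D = 237 kJ/mol.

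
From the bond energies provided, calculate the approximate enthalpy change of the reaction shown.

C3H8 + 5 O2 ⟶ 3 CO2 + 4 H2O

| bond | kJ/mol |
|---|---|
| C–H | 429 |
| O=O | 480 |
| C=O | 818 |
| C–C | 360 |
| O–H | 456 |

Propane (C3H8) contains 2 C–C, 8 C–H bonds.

Bonds broken (reactants):
  C–C: 2 × 360 = 720
  C–H: 8 × 429 = 3432
  O=O: 5 × 480 = 2400
  Σ(broken) = 6552 kJ
Bonds formed (products):
  C=O: 6 × 818 = 4908
  O–H: 8 × 456 = 3648
  Σ(formed) = 8556 kJ
ΔH = Σ(broken) − Σ(formed) = 6552 − 8556 = −2004 kJ

ΔH ≈ −2004 kJ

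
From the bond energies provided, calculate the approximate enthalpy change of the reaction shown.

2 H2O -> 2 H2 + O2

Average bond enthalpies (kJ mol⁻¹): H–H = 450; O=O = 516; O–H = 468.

Bonds broken (reactants):
  O–H: 4 × 468 = 1872
  Σ(broken) = 1872 kJ
Bonds formed (products):
  H–H: 2 × 450 = 900
  O=O: 1 × 516 = 516
  Σ(formed) = 1416 kJ
ΔH = Σ(broken) − Σ(formed) = 1872 − 1416 = +456 kJ

ΔH ≈ +456 kJ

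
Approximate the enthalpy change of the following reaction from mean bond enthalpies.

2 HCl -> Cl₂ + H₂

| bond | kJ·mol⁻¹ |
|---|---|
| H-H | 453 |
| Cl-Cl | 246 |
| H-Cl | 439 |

Bonds broken (reactants):
  H-Cl: 2 × 439 = 878
  Σ(broken) = 878 kJ
Bonds formed (products):
  Cl-Cl: 1 × 246 = 246
  H-H: 1 × 453 = 453
  Σ(formed) = 699 kJ
ΔH = Σ(broken) − Σ(formed) = 878 − 699 = +179 kJ

ΔH ≈ +179 kJ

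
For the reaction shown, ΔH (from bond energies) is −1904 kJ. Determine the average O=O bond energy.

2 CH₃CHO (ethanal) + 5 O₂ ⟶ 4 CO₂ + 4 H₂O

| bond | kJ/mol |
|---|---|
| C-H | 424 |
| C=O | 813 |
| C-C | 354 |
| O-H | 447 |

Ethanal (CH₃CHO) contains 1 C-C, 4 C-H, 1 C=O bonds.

D(O=O) ≈ 490 kJ/mol

Let D be the O=O bond energy.
Σ(broken) = 2×354 + 8×424 + 2×813 + 5×D = 5726 + 5D
Σ(formed) = 8×813 + 8×447 = 10080
ΔH = Σ(broken) − Σ(formed) = (5726 + 5D) − (10080) = −4354 + 5D
Setting this equal to −1904 kJ gives 5D = 2450, so D = 490 kJ/mol.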